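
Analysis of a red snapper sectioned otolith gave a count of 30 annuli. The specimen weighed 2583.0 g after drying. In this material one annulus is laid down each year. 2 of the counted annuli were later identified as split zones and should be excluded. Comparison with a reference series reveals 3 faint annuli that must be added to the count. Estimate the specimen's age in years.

Correcting the raw count gives 30 − 2 + 3 = 31 true annuli.
With a one-to-one annulus periodicity this is 31 years.

31 years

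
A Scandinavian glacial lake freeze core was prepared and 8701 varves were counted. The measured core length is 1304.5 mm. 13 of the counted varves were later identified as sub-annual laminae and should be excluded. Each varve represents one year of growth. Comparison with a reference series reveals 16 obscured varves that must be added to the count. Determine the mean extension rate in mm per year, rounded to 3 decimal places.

0.150 mm per year

After corrections the count is 8701 − 13 + 16 = 8704 varves.
1304.5 mm over 8704 years gives 1304.5 / 8704 ≈ 0.150 mm per year.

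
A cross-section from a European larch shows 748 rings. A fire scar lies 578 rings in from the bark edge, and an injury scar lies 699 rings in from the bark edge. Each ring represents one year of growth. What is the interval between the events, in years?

699 − 578 = 121 rings lie between the two events.
At one ring per year, 121 years elapsed between them.

121 years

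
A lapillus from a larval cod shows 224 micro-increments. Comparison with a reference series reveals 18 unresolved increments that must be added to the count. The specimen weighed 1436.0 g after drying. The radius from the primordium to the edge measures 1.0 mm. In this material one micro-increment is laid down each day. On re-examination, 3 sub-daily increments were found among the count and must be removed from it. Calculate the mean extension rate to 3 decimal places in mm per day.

Correcting the raw count gives 224 − 3 + 18 = 239 true micro-increments.
Extension rate ≈ 1.0 / 239 = 0.004 mm per day.

0.004 mm per day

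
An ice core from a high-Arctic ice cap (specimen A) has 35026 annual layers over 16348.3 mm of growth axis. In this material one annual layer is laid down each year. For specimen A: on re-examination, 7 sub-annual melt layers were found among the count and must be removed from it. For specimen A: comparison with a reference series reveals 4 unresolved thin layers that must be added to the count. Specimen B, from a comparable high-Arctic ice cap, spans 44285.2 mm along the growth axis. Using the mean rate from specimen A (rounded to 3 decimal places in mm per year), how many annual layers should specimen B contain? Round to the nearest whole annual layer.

Specimen A: true annual layer count = 35026 − 7 + 4 = 35023.
A: Mean rate = 16348.3 mm / 35023 years ≈ 0.467 mm/year.
Specimen B: 44285.2 mm / 0.467 mm per year = 94829.12 years ≈ 94829 annual layers.

94829 annual layers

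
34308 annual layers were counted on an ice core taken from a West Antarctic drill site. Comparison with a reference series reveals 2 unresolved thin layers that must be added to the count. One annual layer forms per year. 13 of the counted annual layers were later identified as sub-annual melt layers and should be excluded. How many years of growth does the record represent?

34297 years

Correcting the raw count gives 34308 − 13 + 2 = 34297 true annual layers.
One annual layer per year makes the duration 34297 years.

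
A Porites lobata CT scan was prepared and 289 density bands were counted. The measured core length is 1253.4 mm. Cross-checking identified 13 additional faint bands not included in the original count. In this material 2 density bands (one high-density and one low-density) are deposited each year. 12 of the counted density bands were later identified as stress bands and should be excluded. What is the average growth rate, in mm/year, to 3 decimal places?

After corrections the count is 289 − 12 + 13 = 290 density bands.
Dividing by 2 density bands per year: 290 / 2 = 145 years.
1253.4 mm over 145 years gives 1253.4 / 145 ≈ 8.644 mm/year.

8.644 mm/year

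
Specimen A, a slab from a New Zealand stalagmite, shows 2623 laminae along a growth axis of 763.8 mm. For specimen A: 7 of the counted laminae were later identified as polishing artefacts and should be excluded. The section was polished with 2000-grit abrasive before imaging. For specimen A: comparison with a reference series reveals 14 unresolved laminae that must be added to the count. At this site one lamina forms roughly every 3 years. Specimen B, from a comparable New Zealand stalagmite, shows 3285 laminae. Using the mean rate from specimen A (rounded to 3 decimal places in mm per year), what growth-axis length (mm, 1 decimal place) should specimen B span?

955.9 mm

Specimen A: true lamina count = 2623 − 7 + 14 = 2630.
Specimen A: at 3 years per lamina, 2630 × 3 = 7890 years.
A: Mean rate = 763.8 mm / 7890 years ≈ 0.097 mm/year.
Specimen B: at 3 years per lamina, 3285 × 3 = 9855 years. B's length ≈ 0.097 × 9855 = 955.9 mm.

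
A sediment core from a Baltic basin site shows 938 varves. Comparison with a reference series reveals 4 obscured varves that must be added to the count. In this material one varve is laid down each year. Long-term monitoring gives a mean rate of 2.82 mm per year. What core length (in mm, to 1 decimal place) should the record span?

After corrections the count is 938 + 4 = 942 varves.
942 years at 2.82 mm/year gives 2.82 × 942 = 2656.4 mm.

2656.4 mm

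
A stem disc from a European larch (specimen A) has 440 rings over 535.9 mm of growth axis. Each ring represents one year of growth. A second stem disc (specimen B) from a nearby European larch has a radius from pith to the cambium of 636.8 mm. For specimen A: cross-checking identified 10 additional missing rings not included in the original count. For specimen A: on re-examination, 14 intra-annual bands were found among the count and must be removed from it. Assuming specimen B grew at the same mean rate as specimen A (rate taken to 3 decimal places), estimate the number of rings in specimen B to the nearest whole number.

Specimen A: adjusted count: 440 − 14 + 10 = 436 rings.
A: Mean rate = 535.9 mm / 436 years ≈ 1.229 mm/yr.
B spans 636.8 / 1.229 = 518.14 years ≈ 518 rings.

518 rings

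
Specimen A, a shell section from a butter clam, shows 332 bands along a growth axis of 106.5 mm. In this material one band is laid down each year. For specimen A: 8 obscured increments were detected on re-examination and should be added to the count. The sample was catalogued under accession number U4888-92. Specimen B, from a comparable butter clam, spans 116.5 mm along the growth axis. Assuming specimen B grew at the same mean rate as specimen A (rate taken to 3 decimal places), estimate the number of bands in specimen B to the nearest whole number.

Specimen A: true band count = 332 + 8 = 340.
A: 106.5 mm over 340 years gives 106.5 / 340 ≈ 0.313 mm/yr.
Specimen B: 116.5 mm / 0.313 mm per year = 372.20 years ≈ 372 bands.

372 bands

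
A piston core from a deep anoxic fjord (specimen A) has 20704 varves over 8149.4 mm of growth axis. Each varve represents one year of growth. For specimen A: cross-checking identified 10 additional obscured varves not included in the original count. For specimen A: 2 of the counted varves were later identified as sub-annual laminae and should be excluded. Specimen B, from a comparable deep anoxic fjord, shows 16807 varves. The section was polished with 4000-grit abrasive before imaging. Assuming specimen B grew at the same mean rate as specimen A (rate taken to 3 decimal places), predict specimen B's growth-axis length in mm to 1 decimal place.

Specimen A: true varve count = 20704 − 2 + 10 = 20712.
A: 8149.4 mm over 20712 years gives 8149.4 / 20712 ≈ 0.393 mm/year.
B's length ≈ 0.393 × 16807 = 6605.2 mm.

6605.2 mm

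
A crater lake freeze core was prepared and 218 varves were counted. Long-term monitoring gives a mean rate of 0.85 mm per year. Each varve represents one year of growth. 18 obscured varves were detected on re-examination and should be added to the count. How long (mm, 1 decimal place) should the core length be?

Adjusted count: 218 + 18 = 236 varves.
236 years at 0.85 mm/year gives 0.85 × 236 = 200.6 mm.

200.6 mm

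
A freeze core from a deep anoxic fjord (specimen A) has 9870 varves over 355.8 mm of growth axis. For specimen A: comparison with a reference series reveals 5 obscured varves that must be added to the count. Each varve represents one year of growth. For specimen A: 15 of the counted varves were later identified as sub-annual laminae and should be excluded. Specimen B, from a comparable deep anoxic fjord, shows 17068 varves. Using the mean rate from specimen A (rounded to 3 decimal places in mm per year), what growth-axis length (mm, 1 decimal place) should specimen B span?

Specimen A: correcting the raw count gives 9870 − 15 + 5 = 9860 true varves.
A: Extension rate ≈ 355.8 / 9860 = 0.036 mm/year.
B's length ≈ 0.036 × 17068 = 614.4 mm.

614.4 mm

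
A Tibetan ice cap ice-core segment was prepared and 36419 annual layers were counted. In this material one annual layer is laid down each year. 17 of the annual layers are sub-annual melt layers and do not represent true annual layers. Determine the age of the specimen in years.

36402 years

After corrections the count is 36419 − 17 = 36402 annual layers.
At one annual layer per year, that is 36402 years.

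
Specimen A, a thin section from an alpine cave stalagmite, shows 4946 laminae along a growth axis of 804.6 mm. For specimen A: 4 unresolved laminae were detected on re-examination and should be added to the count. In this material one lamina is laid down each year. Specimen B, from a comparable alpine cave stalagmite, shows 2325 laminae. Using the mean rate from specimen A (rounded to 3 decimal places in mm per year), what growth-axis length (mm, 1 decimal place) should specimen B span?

379.0 mm

Specimen A: after corrections the count is 4946 + 4 = 4950 laminae.
A: Extension rate ≈ 804.6 / 4950 = 0.163 mm/yr.
For B, 0.163 mm/year × 2325 years = 379.0 mm.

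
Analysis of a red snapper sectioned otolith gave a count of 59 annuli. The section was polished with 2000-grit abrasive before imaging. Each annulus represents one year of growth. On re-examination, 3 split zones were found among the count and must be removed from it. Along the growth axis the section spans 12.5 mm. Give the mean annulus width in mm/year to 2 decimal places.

Adjusted count: 59 − 3 = 56 annuli.
Extension rate ≈ 12.5 / 56 = 0.22 mm/year.

0.22 mm/year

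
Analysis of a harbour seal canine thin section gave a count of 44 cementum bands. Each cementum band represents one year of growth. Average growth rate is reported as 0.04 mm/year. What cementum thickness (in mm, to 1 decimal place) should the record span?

44 years of growth are recorded.
Length ≈ 0.04 × 44 = 1.8 mm.

1.8 mm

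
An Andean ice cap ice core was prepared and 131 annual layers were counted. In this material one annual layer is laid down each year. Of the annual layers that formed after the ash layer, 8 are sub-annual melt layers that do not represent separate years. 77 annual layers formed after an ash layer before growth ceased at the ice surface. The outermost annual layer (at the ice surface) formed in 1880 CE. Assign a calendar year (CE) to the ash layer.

1811 CE

77 annual layers formed after the ash layer.
Excluding 8 false annual layers: 77 − 8 = 69.
The annual layer at the ice surface is 1880 CE, so the ash layer dates to 1880 − 69 = 1811 CE.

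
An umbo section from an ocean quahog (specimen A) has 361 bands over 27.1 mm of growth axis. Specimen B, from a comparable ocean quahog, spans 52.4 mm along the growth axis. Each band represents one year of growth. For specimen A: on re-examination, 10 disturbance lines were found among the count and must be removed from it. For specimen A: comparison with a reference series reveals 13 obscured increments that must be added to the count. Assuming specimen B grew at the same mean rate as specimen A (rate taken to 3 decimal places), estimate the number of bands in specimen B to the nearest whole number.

Specimen A: true band count = 361 − 10 + 13 = 364.
A: Extension rate ≈ 27.1 / 364 = 0.074 mm/year.
For B, 52.4 / 0.074 = 708.11 years ≈ 708 bands.

708 bands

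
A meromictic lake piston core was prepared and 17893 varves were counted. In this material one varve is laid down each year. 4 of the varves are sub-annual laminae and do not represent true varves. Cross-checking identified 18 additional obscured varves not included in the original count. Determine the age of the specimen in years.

True varve count = 17893 − 4 + 18 = 17907.
One varve per year makes the duration 17907 years.

17907 yr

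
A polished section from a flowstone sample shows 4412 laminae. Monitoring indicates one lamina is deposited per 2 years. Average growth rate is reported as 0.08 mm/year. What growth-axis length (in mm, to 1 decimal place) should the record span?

4412 laminae at 2 years each span 4412 × 2 = 8824 years.
Predicted length = 0.08 mm/year × 8824 years = 705.9 mm.

705.9 mm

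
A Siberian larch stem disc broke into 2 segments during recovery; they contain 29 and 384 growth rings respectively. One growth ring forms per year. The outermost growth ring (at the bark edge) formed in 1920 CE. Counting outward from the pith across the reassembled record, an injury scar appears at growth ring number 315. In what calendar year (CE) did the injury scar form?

1822 CE

Total growth rings = 29 + 384 = 413.
Between growth ring 315 and the bark edge there are 413 − 315 = 98 growth rings.
1920 − 98 = 1822 CE.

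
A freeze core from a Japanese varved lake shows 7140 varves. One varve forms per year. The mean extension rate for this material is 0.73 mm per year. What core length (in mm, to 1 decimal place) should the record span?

The record spans 7140 years at 0.73 mm per year.
7140 years at 0.73 mm/year gives 0.73 × 7140 = 5212.2 mm.

5212.2 mm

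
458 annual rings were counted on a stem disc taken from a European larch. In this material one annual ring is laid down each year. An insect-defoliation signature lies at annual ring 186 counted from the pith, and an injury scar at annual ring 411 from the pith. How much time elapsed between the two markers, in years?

225 years

Separation: 411 − 186 = 225 annual rings.
At one annual ring per year, 225 years elapsed between them.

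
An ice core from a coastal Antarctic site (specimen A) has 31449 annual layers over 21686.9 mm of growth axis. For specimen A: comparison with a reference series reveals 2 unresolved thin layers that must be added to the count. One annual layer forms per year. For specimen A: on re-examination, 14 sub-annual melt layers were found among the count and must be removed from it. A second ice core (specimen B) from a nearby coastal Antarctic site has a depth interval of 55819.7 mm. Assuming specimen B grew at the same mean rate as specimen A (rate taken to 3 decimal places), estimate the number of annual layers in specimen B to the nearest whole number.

Specimen A: adjusted count: 31449 − 14 + 2 = 31437 annual layers.
A: Extension rate ≈ 21686.9 / 31437 = 0.690 mm/yr.
For B, 55819.7 / 0.690 = 80898.12 years ≈ 80898 annual layers.

80898 annual layers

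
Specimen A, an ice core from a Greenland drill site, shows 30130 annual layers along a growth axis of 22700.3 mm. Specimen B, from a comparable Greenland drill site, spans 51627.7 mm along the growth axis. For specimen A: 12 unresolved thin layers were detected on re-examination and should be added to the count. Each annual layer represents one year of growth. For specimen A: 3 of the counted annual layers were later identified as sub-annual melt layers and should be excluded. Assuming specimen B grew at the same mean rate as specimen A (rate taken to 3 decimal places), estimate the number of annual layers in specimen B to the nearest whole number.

68563 annual layers

Specimen A: adjusted count: 30130 − 3 + 12 = 30139 annual layers.
A: Mean rate = 22700.3 mm / 30139 years ≈ 0.753 mm per year.
B spans 51627.7 / 0.753 = 68562.68 years ≈ 68563 annual layers.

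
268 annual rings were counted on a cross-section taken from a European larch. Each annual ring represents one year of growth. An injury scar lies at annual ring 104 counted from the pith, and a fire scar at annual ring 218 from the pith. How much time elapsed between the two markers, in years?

The two markers are separated by 218 − 104 = 114 annual rings.
That is 114 years at one annual ring per year.

114 yr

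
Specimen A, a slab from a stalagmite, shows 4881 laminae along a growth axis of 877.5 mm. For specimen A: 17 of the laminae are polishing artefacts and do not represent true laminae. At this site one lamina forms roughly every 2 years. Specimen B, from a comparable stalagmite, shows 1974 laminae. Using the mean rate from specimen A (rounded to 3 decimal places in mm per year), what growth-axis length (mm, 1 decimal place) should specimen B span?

Specimen A: true lamina count = 4881 − 17 = 4864.
Specimen A: multiplying by 2 years per lamina: 4864 × 2 = 9728 years.
A: 877.5 mm over 9728 years gives 877.5 / 9728 ≈ 0.090 mm per year.
Specimen B: 1974 laminae at 2 years each span 1974 × 2 = 3948 years. Length of B = 0.090 × 3948 = 355.3 mm.

355.3 mm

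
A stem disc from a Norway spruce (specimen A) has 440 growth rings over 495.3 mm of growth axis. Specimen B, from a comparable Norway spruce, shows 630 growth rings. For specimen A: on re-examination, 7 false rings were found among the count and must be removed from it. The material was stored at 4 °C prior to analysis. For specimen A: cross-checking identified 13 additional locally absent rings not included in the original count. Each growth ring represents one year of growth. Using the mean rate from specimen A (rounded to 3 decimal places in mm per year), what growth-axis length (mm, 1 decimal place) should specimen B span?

Specimen A: correcting the raw count gives 440 − 7 + 13 = 446 true growth rings.
A: Mean rate = 495.3 mm / 446 years ≈ 1.111 mm/yr.
B's length ≈ 1.111 × 630 = 699.9 mm.

699.9 mm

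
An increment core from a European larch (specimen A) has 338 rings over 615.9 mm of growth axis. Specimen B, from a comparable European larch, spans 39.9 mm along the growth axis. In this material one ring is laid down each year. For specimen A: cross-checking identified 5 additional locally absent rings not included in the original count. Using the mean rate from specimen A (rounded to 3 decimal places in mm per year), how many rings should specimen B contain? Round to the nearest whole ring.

Specimen A: after corrections the count is 338 + 5 = 343 rings.
A: 615.9 mm over 343 years gives 615.9 / 343 ≈ 1.796 mm/yr.
For B, 39.9 / 1.796 = 22.22 years ≈ 22 rings.

22 rings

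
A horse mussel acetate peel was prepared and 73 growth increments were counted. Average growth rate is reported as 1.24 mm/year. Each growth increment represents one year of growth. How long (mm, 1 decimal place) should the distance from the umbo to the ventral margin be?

90.5 mm

73 years of growth are recorded.
Length ≈ 1.24 × 73 = 90.5 mm.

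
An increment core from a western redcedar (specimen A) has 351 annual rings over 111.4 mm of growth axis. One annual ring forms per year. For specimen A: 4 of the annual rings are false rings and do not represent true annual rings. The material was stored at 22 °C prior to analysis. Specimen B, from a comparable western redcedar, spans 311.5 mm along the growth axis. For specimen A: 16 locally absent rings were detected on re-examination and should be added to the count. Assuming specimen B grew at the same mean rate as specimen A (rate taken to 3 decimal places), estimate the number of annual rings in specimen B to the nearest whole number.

Specimen A: correcting the raw count gives 351 − 4 + 16 = 363 true annual rings.
A: 111.4 mm over 363 years gives 111.4 / 363 ≈ 0.307 mm/yr.
B spans 311.5 / 0.307 = 1014.66 years ≈ 1015 annual rings.

1015 annual rings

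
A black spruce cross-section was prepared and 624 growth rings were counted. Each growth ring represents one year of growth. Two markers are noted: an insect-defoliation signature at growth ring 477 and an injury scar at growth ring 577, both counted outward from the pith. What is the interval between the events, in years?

577 − 477 = 100 growth rings lie between the two events.
One growth ring per year makes the interval 100 years.

100 years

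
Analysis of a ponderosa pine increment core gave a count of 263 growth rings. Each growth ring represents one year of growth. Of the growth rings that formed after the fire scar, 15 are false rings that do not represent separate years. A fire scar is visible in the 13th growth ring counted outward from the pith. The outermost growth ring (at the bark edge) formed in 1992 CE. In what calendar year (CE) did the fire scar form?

263 − 13 = 250 growth rings lie beyond the fire scar toward the bark edge.
Excluding 15 false growth rings: 250 − 15 = 235.
1992 − 235 = 1757 CE.

1757 CE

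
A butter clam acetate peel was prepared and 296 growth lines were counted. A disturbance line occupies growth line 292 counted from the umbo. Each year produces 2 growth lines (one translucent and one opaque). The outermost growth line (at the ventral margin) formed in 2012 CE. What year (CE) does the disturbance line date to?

2010 CE

Between growth line 292 and the ventral margin there are 296 − 292 = 4 growth lines.
4 growth lines at 2 per year is 4 / 2 = 2 years.
The growth line at the ventral margin is 2012 CE, so the disturbance line dates to 2012 − 2 = 2010 CE.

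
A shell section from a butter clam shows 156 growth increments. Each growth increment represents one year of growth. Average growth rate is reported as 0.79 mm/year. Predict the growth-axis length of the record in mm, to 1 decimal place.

123.2 mm

The record spans 156 years at 0.79 mm per year.
156 years at 0.79 mm/year gives 0.79 × 156 = 123.2 mm.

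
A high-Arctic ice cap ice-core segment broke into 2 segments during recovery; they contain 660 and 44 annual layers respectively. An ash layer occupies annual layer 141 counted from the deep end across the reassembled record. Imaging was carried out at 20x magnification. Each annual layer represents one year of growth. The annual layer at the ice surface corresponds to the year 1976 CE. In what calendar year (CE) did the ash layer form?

Total annual layers = 660 + 44 = 704.
704 − 141 = 563 annual layers lie beyond the ash layer toward the ice surface.
The annual layer at the ice surface is 1976 CE, so the ash layer dates to 1976 − 563 = 1413 CE.

1413 CE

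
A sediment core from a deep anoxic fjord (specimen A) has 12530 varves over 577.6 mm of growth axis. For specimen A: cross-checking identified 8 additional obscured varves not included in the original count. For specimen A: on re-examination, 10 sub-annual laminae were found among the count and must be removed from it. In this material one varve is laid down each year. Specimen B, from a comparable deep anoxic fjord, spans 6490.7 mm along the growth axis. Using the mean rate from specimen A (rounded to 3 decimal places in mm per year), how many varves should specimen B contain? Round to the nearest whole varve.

141102 varves

Specimen A: true varve count = 12530 − 10 + 8 = 12528.
A: Extension rate ≈ 577.6 / 12528 = 0.046 mm/year.
Specimen B: 6490.7 mm / 0.046 mm per year = 141102.17 years ≈ 141102 varves.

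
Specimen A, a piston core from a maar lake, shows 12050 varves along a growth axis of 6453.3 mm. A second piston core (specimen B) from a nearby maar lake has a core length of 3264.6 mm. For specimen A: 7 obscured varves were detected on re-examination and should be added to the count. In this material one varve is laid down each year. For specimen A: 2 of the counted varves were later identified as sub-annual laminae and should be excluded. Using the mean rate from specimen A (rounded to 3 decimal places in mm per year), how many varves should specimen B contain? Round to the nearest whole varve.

Specimen A: adjusted count: 12050 − 2 + 7 = 12055 varves.
A: Extension rate ≈ 6453.3 / 12055 = 0.535 mm/year.
Specimen B: 3264.6 mm / 0.535 mm per year = 6102.06 years ≈ 6102 varves.

6102 varves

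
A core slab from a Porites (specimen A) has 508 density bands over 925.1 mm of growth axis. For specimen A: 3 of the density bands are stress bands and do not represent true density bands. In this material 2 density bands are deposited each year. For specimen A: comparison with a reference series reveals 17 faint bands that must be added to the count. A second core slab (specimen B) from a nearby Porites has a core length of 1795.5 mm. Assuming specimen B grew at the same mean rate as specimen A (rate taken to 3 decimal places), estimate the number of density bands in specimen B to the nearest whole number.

Specimen A: correcting the raw count gives 508 − 3 + 17 = 522 true density bands.
Specimen A: with 2 density bands per year, 522 / 2 = 261 years.
A: 925.1 mm over 261 years gives 925.1 / 261 ≈ 3.544 mm/year.
B spans 1795.5 / 3.544 = 506.63 years; at 2 density bands per year that is 506.63 × 2 ≈ 1013 density bands.

1013 density bands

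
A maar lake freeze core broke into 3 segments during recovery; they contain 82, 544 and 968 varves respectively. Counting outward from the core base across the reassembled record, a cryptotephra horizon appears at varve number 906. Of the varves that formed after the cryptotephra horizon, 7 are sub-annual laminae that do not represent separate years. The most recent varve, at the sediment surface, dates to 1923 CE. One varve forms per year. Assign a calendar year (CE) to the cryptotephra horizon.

1242 CE

Total varves = 82 + 544 + 968 = 1594.
1594 − 906 = 688 varves lie beyond the cryptotephra horizon toward the sediment surface.
Excluding 7 false varves: 688 − 7 = 681.
1923 − 681 = 1242 CE.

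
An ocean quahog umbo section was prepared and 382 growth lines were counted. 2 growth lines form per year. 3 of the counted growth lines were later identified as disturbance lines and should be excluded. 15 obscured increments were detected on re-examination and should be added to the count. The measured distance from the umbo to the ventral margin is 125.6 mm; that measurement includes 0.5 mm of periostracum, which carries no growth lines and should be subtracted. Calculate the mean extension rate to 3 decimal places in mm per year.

After corrections the count is 382 − 3 + 15 = 394 growth lines.
394 growth lines at 2 per year is 394 / 2 = 197 years.
The growth record spans 125.6 − 0.5 = 125.1 mm.
Extension rate ≈ 125.1 / 197 = 0.635 mm per year.

0.635 mm per year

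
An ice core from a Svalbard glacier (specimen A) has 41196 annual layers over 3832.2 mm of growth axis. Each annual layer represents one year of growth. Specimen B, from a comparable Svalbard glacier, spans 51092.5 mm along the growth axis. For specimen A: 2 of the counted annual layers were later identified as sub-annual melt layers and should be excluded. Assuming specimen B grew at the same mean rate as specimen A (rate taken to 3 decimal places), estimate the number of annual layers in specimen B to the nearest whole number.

549382 annual layers

Specimen A: after corrections the count is 41196 − 2 = 41194 annual layers.
A: Extension rate ≈ 3832.2 / 41194 = 0.093 mm/yr.
For B, 51092.5 / 0.093 = 549381.72 years ≈ 549382 annual layers.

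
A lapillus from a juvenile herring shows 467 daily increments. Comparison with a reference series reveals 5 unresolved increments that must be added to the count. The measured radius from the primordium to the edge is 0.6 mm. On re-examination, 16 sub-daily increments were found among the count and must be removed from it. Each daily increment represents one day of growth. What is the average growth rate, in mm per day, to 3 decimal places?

True daily increment count = 467 − 16 + 5 = 456.
0.6 mm over 456 days gives 0.6 / 456 ≈ 0.001 mm per day.

0.001 mm per day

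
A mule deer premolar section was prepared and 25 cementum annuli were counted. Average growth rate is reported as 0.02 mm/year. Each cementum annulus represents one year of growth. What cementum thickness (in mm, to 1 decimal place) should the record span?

0.5 mm

25 years of growth are recorded.
Length ≈ 0.02 × 25 = 0.5 mm.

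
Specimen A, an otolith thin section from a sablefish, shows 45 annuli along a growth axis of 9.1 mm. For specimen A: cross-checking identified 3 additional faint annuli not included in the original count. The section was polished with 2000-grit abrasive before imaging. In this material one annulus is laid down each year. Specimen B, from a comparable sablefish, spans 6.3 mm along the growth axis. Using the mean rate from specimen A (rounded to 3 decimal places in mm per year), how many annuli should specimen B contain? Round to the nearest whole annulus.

Specimen A: true annulus count = 45 + 3 = 48.
A: Extension rate ≈ 9.1 / 48 = 0.190 mm/year.
Specimen B: 6.3 mm / 0.190 mm per year = 33.16 years ≈ 33 annuli.

33 annuli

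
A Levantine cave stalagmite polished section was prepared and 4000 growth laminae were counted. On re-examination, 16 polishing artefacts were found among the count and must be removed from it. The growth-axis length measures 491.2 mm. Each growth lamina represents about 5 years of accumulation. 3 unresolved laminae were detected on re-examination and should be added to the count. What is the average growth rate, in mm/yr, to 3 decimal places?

After corrections the count is 4000 − 16 + 3 = 3987 growth laminae.
Multiplying by 5 years per growth lamina: 3987 × 5 = 19935 years.
Mean rate = 491.2 mm / 19935 years ≈ 0.025 mm/yr.

0.025 mm/yr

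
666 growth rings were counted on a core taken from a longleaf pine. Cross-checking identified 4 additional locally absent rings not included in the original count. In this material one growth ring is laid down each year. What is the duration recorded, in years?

670 yr

True growth ring count = 666 + 4 = 670.
At one growth ring per year, that is 670 years.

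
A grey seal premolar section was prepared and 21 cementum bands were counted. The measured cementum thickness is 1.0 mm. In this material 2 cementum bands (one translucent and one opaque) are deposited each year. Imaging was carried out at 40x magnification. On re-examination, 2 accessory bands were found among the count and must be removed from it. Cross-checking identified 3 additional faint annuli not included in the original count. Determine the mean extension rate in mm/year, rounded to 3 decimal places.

0.091 mm/year

True cementum band count = 21 − 2 + 3 = 22.
Dividing by 2 cementum bands per year: 22 / 2 = 11 years.
1.0 mm over 11 years gives 1.0 / 11 ≈ 0.091 mm/year.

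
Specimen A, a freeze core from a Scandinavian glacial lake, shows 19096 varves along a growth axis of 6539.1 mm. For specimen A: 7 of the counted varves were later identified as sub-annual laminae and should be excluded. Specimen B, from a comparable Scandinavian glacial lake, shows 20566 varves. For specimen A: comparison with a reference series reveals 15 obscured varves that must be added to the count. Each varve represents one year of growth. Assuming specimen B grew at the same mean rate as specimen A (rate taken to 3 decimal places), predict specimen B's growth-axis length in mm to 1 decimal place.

7033.6 mm

Specimen A: true varve count = 19096 − 7 + 15 = 19104.
A: Mean rate = 6539.1 mm / 19104 years ≈ 0.342 mm per year.
For B, 0.342 mm/year × 20566 years = 7033.6 mm.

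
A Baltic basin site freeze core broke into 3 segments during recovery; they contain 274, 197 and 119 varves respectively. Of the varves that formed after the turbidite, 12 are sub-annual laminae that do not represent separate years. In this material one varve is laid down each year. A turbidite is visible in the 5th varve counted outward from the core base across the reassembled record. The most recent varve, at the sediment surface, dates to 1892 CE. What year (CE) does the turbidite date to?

1319 CE

Total varves = 274 + 197 + 119 = 590.
Between varve 5 and the sediment surface there are 590 − 5 = 585 varves.
Excluding 12 false varves: 585 − 12 = 573.
The varve at the sediment surface is 1892 CE, so the turbidite dates to 1892 − 573 = 1319 CE.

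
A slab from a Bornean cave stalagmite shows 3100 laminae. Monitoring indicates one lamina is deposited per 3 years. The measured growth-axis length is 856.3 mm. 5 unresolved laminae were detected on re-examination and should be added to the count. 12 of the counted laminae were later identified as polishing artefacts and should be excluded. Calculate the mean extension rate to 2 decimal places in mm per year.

0.09 mm per year

True lamina count = 3100 − 12 + 5 = 3093.
Multiplying by 3 years per lamina: 3093 × 3 = 9279 years.
Extension rate ≈ 856.3 / 9279 = 0.09 mm per year.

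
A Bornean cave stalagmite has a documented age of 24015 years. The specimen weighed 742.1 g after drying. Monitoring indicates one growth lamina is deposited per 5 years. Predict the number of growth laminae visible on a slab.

One growth lamina every 5 years means 24015 / 5 = 4803 growth laminae.
So 4803 growth laminae should be present.

4803 growth laminae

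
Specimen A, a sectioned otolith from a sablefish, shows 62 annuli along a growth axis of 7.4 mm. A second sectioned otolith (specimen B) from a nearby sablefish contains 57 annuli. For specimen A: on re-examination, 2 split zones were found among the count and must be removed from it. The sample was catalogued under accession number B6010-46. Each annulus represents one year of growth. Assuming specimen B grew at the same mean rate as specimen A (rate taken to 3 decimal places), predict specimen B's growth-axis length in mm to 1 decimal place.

Specimen A: adjusted count: 62 − 2 = 60 annuli.
A: 7.4 mm over 60 years gives 7.4 / 60 ≈ 0.123 mm/year.
Length of B = 0.123 × 57 = 7.0 mm.

7.0 mm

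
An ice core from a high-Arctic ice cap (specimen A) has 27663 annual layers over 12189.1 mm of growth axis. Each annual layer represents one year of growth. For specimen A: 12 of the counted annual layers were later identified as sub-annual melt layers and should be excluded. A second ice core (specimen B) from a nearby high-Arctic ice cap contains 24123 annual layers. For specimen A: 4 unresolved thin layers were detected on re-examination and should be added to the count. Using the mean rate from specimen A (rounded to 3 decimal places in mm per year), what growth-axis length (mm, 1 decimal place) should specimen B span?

Specimen A: true annual layer count = 27663 − 12 + 4 = 27655.
A: Mean rate = 12189.1 mm / 27655 years ≈ 0.441 mm/year.
B's length ≈ 0.441 × 24123 = 10638.2 mm.

10638.2 mm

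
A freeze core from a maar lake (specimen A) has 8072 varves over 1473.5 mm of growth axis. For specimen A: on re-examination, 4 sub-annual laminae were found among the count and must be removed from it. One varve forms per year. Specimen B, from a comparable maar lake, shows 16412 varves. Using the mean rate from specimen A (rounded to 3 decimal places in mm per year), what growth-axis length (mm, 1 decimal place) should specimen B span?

Specimen A: correcting the raw count gives 8072 − 4 = 8068 true varves.
A: Extension rate ≈ 1473.5 / 8068 = 0.183 mm/yr.
For B, 0.183 mm/year × 16412 years = 3003.4 mm.

3003.4 mm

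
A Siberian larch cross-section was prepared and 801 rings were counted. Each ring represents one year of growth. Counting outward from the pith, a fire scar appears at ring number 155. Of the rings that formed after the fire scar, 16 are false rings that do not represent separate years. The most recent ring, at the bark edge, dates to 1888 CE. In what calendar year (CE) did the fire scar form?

1258 CE

801 − 155 = 646 rings lie beyond the fire scar toward the bark edge.
646 − 16 false = 630 true rings after the fire scar.
1888 − 630 = 1258 CE.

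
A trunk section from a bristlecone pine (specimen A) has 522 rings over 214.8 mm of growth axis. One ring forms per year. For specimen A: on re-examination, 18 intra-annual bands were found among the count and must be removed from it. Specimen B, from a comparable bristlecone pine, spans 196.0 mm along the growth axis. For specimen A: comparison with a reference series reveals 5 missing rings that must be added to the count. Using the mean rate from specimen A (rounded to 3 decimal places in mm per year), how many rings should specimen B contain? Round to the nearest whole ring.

464 rings

Specimen A: adjusted count: 522 − 18 + 5 = 509 rings.
A: Extension rate ≈ 214.8 / 509 = 0.422 mm/yr.
Specimen B: 196.0 mm / 0.422 mm per year = 464.45 years ≈ 464 rings.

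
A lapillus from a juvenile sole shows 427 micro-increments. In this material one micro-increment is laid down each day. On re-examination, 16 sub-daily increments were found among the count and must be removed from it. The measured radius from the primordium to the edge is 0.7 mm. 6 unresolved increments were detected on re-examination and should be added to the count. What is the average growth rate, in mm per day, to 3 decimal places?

0.002 mm per day

Adjusted count: 427 − 16 + 6 = 417 micro-increments.
Mean rate = 0.7 mm / 417 days ≈ 0.002 mm per day.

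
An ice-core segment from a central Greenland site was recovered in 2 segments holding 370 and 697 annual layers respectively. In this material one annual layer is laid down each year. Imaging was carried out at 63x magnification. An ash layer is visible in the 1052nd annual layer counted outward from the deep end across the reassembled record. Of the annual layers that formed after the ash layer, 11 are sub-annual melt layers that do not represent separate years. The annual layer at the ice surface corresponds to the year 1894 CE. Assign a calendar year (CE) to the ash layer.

1890 CE

Total annual layers = 370 + 697 = 1067.
Between annual layer 1052 and the ice surface there are 1067 − 1052 = 15 annual layers.
Excluding 11 false annual layers: 15 − 11 = 4.
1894 − 4 = 1890 CE.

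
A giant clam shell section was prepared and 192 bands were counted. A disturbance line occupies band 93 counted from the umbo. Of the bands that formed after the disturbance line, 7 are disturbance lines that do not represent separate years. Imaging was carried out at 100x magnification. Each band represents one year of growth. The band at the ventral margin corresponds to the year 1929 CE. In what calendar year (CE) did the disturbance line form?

1837 CE

The disturbance line sits at band 93 from the umbo, so 192 − 93 = 99 bands formed after it.
99 − 7 false = 92 true bands after the disturbance line.
The band at the ventral margin is 1929 CE, so the disturbance line dates to 1929 − 92 = 1837 CE.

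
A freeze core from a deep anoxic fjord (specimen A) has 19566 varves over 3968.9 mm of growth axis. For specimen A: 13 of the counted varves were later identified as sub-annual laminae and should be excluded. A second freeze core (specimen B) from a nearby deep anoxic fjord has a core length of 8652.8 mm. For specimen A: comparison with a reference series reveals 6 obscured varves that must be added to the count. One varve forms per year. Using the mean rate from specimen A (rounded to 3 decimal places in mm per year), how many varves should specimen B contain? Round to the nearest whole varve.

42625 varves

Specimen A: after corrections the count is 19566 − 13 + 6 = 19559 varves.
A: Extension rate ≈ 3968.9 / 19559 = 0.203 mm/yr.
For B, 8652.8 / 0.203 = 42624.63 years ≈ 42625 varves.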